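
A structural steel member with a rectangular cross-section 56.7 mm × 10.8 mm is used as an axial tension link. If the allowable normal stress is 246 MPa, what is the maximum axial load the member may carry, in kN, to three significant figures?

151 kN

A = 612.4 mm².
P_max = σ_allow · A = 246 · 612.4 = 150600 N = 150.6 kN.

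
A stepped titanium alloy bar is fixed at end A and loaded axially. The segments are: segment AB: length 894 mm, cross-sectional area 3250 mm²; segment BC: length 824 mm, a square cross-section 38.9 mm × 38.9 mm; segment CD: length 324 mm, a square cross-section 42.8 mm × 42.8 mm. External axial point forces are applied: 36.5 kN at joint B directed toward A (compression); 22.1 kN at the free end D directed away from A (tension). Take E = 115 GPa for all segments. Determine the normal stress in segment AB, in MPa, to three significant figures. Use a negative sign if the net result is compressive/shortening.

-4.43 MPa

Internal axial forces (sectioning from the free end, tension +): N_CD = 22.1 kN, N_BC = 22.1 kN, N_AB = -14.4 kN.
σ_AB = N_AB/A_AB = -14400/3250 = -4.431 MPa.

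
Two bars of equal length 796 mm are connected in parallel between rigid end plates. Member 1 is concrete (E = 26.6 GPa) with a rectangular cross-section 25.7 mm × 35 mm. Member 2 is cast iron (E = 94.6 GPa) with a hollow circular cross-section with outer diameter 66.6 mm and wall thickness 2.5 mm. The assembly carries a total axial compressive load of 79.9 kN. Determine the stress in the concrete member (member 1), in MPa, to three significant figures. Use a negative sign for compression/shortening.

-29.7 MPa

A_1 = 899.5 mm².
A_2 = 503.4 mm².
Equal strain + equilibrium ⇒ each member carries load in proportion to AE: A₁E₁ = 23930000 N, A₂E₂ = 47630000 N, ΣAE = 71550000 N.
σ₁ = P·E₁/ΣAE = -79900·26600/71550000 = -29.7 MPa.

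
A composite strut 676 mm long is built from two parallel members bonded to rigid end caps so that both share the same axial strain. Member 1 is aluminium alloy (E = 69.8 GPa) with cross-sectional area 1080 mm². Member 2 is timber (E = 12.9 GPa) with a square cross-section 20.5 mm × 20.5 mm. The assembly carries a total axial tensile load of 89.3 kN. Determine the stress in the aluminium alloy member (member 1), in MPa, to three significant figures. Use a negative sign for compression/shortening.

77.1 MPa

A_2 = 420.2 mm².
Equal strain + equilibrium ⇒ each member carries load in proportion to AE: A₁E₁ = 75380000 N, A₂E₂ = 5421000 N, ΣAE = 80810000 N.
σ₁ = P·E₁/ΣAE = 89300·69800/80810000 = 77.14 MPa.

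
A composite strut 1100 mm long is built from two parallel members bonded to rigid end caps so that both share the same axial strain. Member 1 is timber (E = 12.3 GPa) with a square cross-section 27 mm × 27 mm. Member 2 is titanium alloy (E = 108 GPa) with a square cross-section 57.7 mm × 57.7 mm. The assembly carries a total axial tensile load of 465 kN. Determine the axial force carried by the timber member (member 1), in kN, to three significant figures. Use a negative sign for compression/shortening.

11.3 kN

A_1 = 729 mm².
A_2 = 3329 mm².
Equal strain + equilibrium ⇒ each member carries load in proportion to AE: A₁E₁ = 8967000 N, A₂E₂ = 359600000 N, ΣAE = 368500000 N.
F₁ = P·A₁E₁/ΣAE = 465000·8967000/368500000 = 11310 N.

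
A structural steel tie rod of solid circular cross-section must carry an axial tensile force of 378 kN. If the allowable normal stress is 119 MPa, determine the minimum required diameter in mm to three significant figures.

Required area A ≥ P/σ_allow = 378000/119 = 3176 mm².
For a solid circular section, d ≥ √(4A/π) = 63.6 mm.

63.6 mm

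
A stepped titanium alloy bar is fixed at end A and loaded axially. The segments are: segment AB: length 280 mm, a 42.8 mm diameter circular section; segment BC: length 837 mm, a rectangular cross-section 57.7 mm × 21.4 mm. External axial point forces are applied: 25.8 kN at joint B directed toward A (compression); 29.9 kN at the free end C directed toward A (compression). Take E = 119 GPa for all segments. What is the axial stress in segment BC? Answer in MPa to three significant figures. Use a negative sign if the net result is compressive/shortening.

-24.2 MPa

Internal axial forces (sectioning from the free end, tension +): N_BC = -29.9 kN, N_AB = -55.7 kN.
A_BC = 1235 mm².
σ_BC = N_BC/A_BC = -29900/1235 = -24.21 MPa.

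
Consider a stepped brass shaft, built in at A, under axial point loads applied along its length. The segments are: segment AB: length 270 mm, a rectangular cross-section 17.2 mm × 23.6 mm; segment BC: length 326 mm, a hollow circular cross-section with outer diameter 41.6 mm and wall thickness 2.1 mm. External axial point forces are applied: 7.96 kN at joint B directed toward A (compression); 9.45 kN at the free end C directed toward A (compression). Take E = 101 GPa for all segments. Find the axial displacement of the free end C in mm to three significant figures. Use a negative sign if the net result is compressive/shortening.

-0.232 mm

Internal axial forces (sectioning from the free end, tension +): N_BC = -9.45 kN, N_AB = -17.41 kN.
A_AB = 405.9 mm².
A_BC = 260.6 mm².
δ_AB = -17410·270/(405.9·101000) = -0.1147 mm
δ_BC = -9450·326/(260.6·101000) = -0.117 mm
δ = Σδ_i = -0.2317 mm.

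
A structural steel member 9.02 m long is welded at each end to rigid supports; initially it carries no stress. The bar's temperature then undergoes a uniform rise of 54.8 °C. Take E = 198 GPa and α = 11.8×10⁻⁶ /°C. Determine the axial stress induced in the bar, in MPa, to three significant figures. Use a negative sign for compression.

-128 MPa

Free thermal expansion αLΔT = 11.8e-6 · 9020 · 54.8 = 5.833 mm.
The walls impose strain ε = −(5.833)/9020 = -6.4664e-04; σ = Eε = 198000 · -6.4664e-04 = -128 MPa.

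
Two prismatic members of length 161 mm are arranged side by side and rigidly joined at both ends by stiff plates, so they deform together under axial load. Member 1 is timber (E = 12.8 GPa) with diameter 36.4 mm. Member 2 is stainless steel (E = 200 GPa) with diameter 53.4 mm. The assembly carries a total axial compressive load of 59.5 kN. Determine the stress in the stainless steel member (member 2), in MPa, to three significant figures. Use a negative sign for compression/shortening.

A_1 = 1041 mm².
A_2 = 2240 mm².
Equal strain + equilibrium ⇒ each member carries load in proportion to AE: A₁E₁ = 13320000 N, A₂E₂ = 447900000 N, ΣAE = 461200000 N.
σ₂ = P·E₂/ΣAE = -59500·200000/461200000 = -25.8 MPa.

-25.8 MPa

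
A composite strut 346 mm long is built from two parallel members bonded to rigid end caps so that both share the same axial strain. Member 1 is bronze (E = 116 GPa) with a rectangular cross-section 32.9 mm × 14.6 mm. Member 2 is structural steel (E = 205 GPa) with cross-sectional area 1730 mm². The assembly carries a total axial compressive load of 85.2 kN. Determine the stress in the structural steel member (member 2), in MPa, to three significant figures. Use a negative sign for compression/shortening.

A_1 = 480.3 mm².
Equal strain + equilibrium ⇒ each member carries load in proportion to AE: A₁E₁ = 55720000 N, A₂E₂ = 354600000 N, ΣAE = 410400000 N.
σ₂ = P·E₂/ΣAE = -85200·205000/410400000 = -42.56 MPa.

-42.6 MPa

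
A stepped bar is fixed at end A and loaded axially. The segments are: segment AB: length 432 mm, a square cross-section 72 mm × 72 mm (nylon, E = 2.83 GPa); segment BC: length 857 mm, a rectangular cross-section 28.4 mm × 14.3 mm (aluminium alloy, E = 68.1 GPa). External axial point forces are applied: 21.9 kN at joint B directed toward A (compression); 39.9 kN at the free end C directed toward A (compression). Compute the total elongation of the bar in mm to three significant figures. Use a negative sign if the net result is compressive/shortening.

-3.06 mm

Internal axial forces (sectioning from the free end, tension +): N_BC = -39.9 kN, N_AB = -61.8 kN.
A_AB = 5184 mm².
A_BC = 406.1 mm².
δ_AB = -61800·432/(5184·2830) = -1.82 mm
δ_BC = -39900·857/(406.1·68100) = -1.236 mm
δ = Σδ_i = -3.056 mm.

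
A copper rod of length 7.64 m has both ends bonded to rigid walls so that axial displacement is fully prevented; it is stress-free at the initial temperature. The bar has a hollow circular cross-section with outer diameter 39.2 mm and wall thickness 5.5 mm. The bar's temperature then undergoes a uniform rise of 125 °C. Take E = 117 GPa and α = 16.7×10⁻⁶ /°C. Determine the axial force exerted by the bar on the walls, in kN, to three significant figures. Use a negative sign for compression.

-142 kN

Free thermal expansion αLΔT = 16.7e-6 · 7640 · 125 = 15.95 mm.
The walls impose strain ε = −(15.95)/7640 = -2.0875e-03; σ = Eε = 117000 · -2.0875e-03 = -244.2 MPa.
Wall reaction R = σ·A = -244.2·582.3 = -142200 N = -142.2 kN.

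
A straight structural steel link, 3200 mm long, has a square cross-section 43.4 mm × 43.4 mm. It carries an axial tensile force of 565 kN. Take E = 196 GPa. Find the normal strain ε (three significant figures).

A = 1884 mm².
σ = N/A = 300 MPa; ε = σ/E = 300/196000 = 1.530e-03.

0.00153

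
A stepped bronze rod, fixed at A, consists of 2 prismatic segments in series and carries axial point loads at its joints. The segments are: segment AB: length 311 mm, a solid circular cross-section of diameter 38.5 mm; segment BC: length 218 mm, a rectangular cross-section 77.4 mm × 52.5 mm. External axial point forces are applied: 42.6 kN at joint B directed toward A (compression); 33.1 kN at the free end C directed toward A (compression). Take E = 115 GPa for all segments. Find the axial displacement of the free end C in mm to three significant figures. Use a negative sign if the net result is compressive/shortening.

Internal axial forces (sectioning from the free end, tension +): N_BC = -33.1 kN, N_AB = -75.7 kN.
A_AB = 1164 mm².
A_BC = 4064 mm².
δ_AB = -75700·311/(1164·115000) = -0.1759 mm
δ_BC = -33100·218/(4064·115000) = -0.01544 mm
δ = Σδ_i = -0.1913 mm.

-0.191 mm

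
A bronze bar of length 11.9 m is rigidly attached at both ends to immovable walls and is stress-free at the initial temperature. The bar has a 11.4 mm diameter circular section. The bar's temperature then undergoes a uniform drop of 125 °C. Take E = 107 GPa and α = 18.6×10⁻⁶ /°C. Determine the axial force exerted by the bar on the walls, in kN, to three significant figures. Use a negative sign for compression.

Free thermal expansion αLΔT = 18.6e-6 · 11900 · -125 = -27.67 mm.
The walls impose strain ε = −(-27.67)/11900 = 2.3250e-03; σ = Eε = 107000 · 2.3250e-03 = 248.8 MPa.
Wall reaction R = σ·A = 248.8·102.1 = 25390 N = 25.39 kN.

25.4 kN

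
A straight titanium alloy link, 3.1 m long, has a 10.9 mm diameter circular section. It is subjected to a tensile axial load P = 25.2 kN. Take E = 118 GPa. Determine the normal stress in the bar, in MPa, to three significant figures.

A = 93.31 mm².
σ = N/A = 25200/93.31 = 270.1 MPa.

270 MPa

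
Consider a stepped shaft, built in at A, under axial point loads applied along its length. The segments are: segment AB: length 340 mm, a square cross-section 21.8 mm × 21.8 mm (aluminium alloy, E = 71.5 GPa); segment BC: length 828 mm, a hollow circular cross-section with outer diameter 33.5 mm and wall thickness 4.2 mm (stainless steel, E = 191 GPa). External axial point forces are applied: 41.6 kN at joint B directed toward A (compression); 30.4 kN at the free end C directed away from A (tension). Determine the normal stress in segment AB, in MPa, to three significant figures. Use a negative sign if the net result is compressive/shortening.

Internal axial forces (sectioning from the free end, tension +): N_BC = 30.4 kN, N_AB = -11.2 kN.
A_AB = 475.2 mm².
σ_AB = N_AB/A_AB = -11200/475.2 = -23.57 MPa.

-23.6 MPa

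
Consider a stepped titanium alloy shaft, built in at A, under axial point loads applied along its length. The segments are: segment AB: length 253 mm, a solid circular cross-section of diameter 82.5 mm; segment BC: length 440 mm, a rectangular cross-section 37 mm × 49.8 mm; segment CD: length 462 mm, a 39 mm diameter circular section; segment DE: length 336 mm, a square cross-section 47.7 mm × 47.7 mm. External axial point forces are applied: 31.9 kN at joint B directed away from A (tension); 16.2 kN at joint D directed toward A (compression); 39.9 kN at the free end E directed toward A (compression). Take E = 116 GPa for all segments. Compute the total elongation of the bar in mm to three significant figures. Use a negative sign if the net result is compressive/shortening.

-0.363 mm

Internal axial forces (sectioning from the free end, tension +): N_DE = -39.9 kN, N_CD = -56.1 kN, N_BC = -56.1 kN, N_AB = -24.2 kN.
A_AB = 5346 mm².
A_BC = 1843 mm².
A_CD = 1195 mm².
A_DE = 2275 mm².
δ_AB = -24200·253/(5346·116000) = -0.009874 mm
δ_BC = -56100·440/(1843·116000) = -0.1155 mm
δ_CD = -56100·462/(1195·116000) = -0.187 mm
δ_DE = -39900·336/(2275·116000) = -0.05079 mm
δ = Σδ_i = -0.3632 mm.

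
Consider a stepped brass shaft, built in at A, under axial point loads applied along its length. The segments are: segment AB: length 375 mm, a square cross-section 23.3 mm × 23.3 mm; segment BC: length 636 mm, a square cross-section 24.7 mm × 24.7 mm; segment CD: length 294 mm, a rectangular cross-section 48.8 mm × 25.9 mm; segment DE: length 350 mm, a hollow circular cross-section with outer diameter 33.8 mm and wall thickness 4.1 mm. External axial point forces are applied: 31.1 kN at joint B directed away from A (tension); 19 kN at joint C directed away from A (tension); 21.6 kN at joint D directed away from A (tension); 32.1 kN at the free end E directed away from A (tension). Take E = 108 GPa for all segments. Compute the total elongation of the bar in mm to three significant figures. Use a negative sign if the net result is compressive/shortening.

1.75 mm

Internal axial forces (sectioning from the free end, tension +): N_DE = 32.1 kN, N_CD = 53.7 kN, N_BC = 72.7 kN, N_AB = 103.8 kN.
A_AB = 542.9 mm².
A_BC = 610.1 mm².
A_CD = 1264 mm².
A_DE = 382.6 mm².
δ_AB = 103800·375/(542.9·108000) = 0.6639 mm
δ_BC = 72700·636/(610.1·108000) = 0.7017 mm
δ_CD = 53700·294/(1264·108000) = 0.1157 mm
δ_DE = 32100·350/(382.6·108000) = 0.2719 mm
δ = Σδ_i = 1.753 mm.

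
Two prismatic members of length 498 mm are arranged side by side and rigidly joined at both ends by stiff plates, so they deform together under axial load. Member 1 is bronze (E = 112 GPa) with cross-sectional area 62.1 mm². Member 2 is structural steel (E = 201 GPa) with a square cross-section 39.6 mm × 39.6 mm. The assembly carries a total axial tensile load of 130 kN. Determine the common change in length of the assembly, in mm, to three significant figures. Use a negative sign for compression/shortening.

0.201 mm

A_2 = 1568 mm².
Equal strain + equilibrium ⇒ each member carries load in proportion to AE: A₁E₁ = 6955000 N, A₂E₂ = 315200000 N, ΣAE = 322200000 N.
δ = PL/ΣAE = 130000·498/322200000 = 0.201 mm.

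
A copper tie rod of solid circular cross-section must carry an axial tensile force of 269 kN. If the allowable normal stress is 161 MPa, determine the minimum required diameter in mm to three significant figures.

Required area A ≥ P/σ_allow = 269000/161 = 1671 mm².
For a solid circular section, d ≥ √(4A/π) = 46.12 mm.

46.1 mm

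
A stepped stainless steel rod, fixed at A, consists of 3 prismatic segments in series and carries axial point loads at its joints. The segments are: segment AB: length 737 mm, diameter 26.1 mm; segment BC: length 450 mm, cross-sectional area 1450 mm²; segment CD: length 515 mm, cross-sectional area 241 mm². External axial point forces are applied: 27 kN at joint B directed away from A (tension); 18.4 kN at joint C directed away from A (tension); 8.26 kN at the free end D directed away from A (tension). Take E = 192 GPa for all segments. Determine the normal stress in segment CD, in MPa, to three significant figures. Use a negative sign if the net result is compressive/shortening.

Internal axial forces (sectioning from the free end, tension +): N_CD = 8.26 kN, N_BC = 26.66 kN, N_AB = 53.66 kN.
σ_CD = N_CD/A_CD = 8260/241 = 34.27 MPa.

34.3 MPa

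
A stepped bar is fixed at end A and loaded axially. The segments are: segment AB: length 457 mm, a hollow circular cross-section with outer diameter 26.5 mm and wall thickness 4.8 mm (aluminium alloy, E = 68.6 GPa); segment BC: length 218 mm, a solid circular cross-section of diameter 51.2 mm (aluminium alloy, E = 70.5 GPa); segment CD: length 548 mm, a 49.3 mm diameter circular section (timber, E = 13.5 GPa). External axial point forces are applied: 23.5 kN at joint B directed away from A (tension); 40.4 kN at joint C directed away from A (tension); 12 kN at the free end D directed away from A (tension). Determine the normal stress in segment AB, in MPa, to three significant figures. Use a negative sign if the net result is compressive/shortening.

232 MPa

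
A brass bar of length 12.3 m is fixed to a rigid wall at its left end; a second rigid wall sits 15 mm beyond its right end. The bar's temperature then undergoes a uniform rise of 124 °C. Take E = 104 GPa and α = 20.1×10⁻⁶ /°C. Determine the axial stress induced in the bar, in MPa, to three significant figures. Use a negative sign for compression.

-132 MPa

Free thermal expansion αLΔT = 20.1e-6 · 12300 · 124 = 30.66 mm.
The walls engage after the gap closes; constrained expansion = 30.66 − 15 = 15.66 mm.
The walls impose strain ε = −(15.66)/12300 = -1.2729e-03; σ = Eε = 104000 · -1.2729e-03 = -132.4 MPa.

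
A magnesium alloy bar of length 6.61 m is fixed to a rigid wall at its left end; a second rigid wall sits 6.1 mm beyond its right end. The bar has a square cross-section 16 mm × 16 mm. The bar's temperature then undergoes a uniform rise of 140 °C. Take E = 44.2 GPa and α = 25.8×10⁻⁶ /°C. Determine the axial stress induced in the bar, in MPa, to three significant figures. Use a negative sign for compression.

-119 MPa

Free thermal expansion αLΔT = 25.8e-6 · 6610 · 140 = 23.88 mm.
The walls engage after the gap closes; constrained expansion = 23.88 − 6.1 = 17.78 mm.
The walls impose strain ε = −(17.78)/6610 = -2.6892e-03; σ = Eε = 44200 · -2.6892e-03 = -118.9 MPa.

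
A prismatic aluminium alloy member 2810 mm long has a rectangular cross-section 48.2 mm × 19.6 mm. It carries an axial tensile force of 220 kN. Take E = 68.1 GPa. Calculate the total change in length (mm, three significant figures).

9.61 mm

A = 944.7 mm².
δ_mech = NL/(AE) = 220000·2810/(944.7·68100) = 9.609 mm.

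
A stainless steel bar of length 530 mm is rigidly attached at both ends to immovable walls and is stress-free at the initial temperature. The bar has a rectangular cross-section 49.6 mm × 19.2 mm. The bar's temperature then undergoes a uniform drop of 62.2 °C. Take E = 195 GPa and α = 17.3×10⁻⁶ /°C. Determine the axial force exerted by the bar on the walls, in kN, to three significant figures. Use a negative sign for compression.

Free thermal expansion αLΔT = 17.3e-6 · 530 · -62.2 = -0.5703 mm.
The walls impose strain ε = −(-0.5703)/530 = 1.0761e-03; σ = Eε = 195000 · 1.0761e-03 = 209.8 MPa.
Wall reaction R = σ·A = 209.8·952.3 = 199800 N = 199.8 kN.

200 kN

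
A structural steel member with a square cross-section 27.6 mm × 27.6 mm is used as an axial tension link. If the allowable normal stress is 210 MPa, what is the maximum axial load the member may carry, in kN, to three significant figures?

160 kN

A = 761.8 mm².
P_max = σ_allow · A = 210 · 761.8 = 160000 N = 160 kN.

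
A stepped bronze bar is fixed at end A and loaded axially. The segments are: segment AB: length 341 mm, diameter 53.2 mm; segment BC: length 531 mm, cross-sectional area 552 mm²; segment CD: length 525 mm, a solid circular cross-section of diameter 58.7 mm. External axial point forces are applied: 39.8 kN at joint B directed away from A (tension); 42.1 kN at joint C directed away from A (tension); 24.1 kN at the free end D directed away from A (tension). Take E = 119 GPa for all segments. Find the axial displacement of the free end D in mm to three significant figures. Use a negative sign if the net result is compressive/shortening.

Internal axial forces (sectioning from the free end, tension +): N_CD = 24.1 kN, N_BC = 66.2 kN, N_AB = 106 kN.
A_AB = 2223 mm².
A_CD = 2706 mm².
δ_AB = 106000·341/(2223·119000) = 0.1366 mm
δ_BC = 66200·531/(552·119000) = 0.5351 mm
δ_CD = 24100·525/(2706·119000) = 0.03929 mm
δ = Σδ_i = 0.7111 mm.

0.711 mm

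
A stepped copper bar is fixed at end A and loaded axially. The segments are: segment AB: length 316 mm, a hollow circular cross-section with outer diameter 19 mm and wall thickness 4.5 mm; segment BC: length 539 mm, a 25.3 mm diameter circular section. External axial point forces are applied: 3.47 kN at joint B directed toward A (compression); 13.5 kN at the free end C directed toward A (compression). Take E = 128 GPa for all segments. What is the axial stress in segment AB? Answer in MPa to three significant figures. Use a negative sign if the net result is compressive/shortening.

-82.8 MPa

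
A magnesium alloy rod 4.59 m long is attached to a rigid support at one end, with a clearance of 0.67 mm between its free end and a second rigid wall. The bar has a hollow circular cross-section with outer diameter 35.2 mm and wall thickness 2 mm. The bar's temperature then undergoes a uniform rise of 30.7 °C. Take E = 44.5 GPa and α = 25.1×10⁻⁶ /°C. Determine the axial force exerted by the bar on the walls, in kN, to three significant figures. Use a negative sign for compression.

Free thermal expansion αLΔT = 25.1e-6 · 4590 · 30.7 = 3.537 mm.
The walls engage after the gap closes; constrained expansion = 3.537 − 0.67 = 2.867 mm.
The walls impose strain ε = −(2.867)/4590 = -6.2460e-04; σ = Eε = 44500 · -6.2460e-04 = -27.79 MPa.
Wall reaction R = σ·A = -27.79·208.6 = -5798 N = -5.798 kN.

-5.80 kN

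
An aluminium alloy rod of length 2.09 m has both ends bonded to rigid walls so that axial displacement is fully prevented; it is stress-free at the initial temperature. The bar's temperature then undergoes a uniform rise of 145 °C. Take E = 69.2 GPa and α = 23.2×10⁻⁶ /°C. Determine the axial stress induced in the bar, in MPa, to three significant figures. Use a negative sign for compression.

-233 MPa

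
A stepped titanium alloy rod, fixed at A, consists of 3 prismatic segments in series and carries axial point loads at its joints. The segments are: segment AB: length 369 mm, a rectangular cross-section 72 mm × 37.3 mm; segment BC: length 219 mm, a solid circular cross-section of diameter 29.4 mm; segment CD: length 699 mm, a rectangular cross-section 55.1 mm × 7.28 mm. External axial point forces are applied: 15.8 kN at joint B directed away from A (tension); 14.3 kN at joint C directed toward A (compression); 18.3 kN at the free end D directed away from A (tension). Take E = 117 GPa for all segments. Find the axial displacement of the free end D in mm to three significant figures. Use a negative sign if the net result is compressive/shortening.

0.307 mm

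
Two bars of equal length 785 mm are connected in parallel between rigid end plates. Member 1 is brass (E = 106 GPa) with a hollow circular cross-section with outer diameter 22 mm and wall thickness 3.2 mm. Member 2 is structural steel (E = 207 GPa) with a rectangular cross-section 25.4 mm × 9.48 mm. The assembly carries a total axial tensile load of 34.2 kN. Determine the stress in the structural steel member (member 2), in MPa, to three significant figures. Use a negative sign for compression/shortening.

A_1 = 189 mm².
A_2 = 240.8 mm².
Equal strain + equilibrium ⇒ each member carries load in proportion to AE: A₁E₁ = 20030000 N, A₂E₂ = 49840000 N, ΣAE = 69880000 N.
σ₂ = P·E₂/ΣAE = 34200·207000/69880000 = 101.3 MPa.

101 MPa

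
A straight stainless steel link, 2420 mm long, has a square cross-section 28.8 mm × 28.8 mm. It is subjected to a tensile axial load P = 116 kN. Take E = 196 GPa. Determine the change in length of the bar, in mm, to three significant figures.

1.73 mm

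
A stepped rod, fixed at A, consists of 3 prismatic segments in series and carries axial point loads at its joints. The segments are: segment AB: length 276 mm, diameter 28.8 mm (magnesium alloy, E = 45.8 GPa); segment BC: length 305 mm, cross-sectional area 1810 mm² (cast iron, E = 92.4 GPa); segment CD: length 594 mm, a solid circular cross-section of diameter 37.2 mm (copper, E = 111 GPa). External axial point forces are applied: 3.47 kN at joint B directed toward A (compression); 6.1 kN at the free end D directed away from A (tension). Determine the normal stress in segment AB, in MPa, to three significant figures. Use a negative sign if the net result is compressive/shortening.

4.04 MPa

Internal axial forces (sectioning from the free end, tension +): N_CD = 6.1 kN, N_BC = 6.1 kN, N_AB = 2.63 kN.
A_AB = 651.4 mm².
σ_AB = N_AB/A_AB = 2630/651.4 = 4.037 MPa.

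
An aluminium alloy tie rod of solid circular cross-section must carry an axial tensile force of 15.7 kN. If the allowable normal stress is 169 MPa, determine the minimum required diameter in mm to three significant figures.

Required area A ≥ P/σ_allow = 15700/169 = 92.9 mm².
For a solid circular section, d ≥ √(4A/π) = 10.88 mm.

10.9 mm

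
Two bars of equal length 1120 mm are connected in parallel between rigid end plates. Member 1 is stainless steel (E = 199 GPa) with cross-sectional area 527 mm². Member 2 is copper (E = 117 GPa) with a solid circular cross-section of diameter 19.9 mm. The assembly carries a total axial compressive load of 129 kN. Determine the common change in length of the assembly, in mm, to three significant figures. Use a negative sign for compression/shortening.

A_2 = 311 mm².
Equal strain + equilibrium ⇒ each member carries load in proportion to AE: A₁E₁ = 104900000 N, A₂E₂ = 36390000 N, ΣAE = 141300000 N.
δ = PL/ΣAE = -129000·1120/141300000 = -1.023 mm.

-1.02 mm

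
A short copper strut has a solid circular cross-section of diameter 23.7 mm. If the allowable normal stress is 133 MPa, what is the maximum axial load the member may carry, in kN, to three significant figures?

58.7 kN

A = 441.2 mm².
P_max = σ_allow · A = 133 · 441.2 = 58670 N = 58.67 kN.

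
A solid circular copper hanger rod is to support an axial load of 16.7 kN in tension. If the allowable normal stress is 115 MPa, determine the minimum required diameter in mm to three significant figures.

Required area A ≥ P/σ_allow = 16700/115 = 145.2 mm².
For a solid circular section, d ≥ √(4A/π) = 13.6 mm.

13.6 mm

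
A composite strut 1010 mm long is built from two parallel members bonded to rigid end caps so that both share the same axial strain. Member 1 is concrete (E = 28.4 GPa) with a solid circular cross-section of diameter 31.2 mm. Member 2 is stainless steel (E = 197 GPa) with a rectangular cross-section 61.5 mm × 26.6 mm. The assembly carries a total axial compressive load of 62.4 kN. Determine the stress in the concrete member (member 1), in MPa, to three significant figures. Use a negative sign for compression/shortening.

A_1 = 764.5 mm².
A_2 = 1636 mm².
Equal strain + equilibrium ⇒ each member carries load in proportion to AE: A₁E₁ = 21710000 N, A₂E₂ = 322300000 N, ΣAE = 344000000 N.
σ₁ = P·E₁/ΣAE = -62400·28400/344000000 = -5.152 MPa.

-5.15 MPa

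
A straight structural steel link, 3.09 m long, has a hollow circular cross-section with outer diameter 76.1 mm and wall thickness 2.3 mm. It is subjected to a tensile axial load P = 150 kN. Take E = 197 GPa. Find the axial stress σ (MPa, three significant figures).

281 MPa

A = 533.3 mm².
σ = N/A = 150000/533.3 = 281.3 MPa.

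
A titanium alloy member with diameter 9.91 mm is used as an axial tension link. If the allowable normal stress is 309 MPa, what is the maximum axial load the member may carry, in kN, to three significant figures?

23.8 kN

A = 77.13 mm².
P_max = σ_allow · A = 309 · 77.13 = 23830 N = 23.83 kN.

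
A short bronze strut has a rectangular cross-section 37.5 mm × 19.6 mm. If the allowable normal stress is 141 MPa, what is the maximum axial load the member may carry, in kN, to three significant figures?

A = 735 mm².
P_max = σ_allow · A = 141 · 735 = 103600 N = 103.6 kN.

104 kN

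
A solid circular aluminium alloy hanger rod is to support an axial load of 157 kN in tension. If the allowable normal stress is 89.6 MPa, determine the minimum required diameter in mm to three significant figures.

Required area A ≥ P/σ_allow = 157000/89.6 = 1752 mm².
For a solid circular section, d ≥ √(4A/π) = 47.23 mm.

47.2 mm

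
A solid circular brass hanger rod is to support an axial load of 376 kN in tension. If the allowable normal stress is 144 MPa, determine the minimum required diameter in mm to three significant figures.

57.7 mm

Required area A ≥ P/σ_allow = 376000/144 = 2611 mm².
For a solid circular section, d ≥ √(4A/π) = 57.66 mm.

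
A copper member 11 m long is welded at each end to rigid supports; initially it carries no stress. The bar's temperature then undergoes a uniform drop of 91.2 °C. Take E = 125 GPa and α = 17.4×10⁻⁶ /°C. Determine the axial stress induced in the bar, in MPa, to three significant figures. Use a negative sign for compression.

198 MPa

Free thermal expansion αLΔT = 17.4e-6 · 11000 · -91.2 = -17.46 mm.
The walls impose strain ε = −(-17.46)/11000 = 1.5869e-03; σ = Eε = 125000 · 1.5869e-03 = 198.4 MPa.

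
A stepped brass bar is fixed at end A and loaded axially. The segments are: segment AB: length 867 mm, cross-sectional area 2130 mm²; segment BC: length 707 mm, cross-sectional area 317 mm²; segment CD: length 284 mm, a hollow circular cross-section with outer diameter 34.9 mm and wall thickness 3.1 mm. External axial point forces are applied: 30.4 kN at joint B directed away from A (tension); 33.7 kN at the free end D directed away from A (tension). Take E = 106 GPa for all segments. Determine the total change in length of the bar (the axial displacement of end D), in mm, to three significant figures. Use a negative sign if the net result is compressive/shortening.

Internal axial forces (sectioning from the free end, tension +): N_CD = 33.7 kN, N_BC = 33.7 kN, N_AB = 64.1 kN.
A_CD = 309.7 mm².
δ_AB = 64100·867/(2130·106000) = 0.2461 mm
δ_BC = 33700·707/(317·106000) = 0.7091 mm
δ_CD = 33700·284/(309.7·106000) = 0.2915 mm
δ = Σδ_i = 1.247 mm.

1.25 mm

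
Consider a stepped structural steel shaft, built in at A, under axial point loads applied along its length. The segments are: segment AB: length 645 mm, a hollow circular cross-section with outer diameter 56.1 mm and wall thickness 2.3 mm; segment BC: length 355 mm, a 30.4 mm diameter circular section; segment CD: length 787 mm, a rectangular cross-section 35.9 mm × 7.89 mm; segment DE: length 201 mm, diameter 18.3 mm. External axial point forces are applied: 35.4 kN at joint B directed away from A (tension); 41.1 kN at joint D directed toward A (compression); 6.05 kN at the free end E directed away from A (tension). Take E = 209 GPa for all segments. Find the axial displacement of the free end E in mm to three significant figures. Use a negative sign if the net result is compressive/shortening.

Internal axial forces (sectioning from the free end, tension +): N_DE = 6.05 kN, N_CD = -35.05 kN, N_BC = -35.05 kN, N_AB = 0.35 kN.
A_AB = 388.7 mm².
A_BC = 725.8 mm².
A_CD = 283.3 mm².
A_DE = 263 mm².
δ_AB = 350·645/(388.7·209000) = 0.002779 mm
δ_BC = -35050·355/(725.8·209000) = -0.08202 mm
δ_CD = -35050·787/(283.3·209000) = -0.466 mm
δ_DE = 6050·201/(263·209000) = 0.02212 mm
δ = Σδ_i = -0.5231 mm.

-0.523 mm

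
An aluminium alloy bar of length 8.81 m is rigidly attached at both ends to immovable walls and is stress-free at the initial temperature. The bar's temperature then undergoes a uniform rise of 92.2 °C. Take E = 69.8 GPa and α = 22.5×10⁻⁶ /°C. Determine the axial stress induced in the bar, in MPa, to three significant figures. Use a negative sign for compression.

-145 MPa

Free thermal expansion αLΔT = 22.5e-6 · 8810 · 92.2 = 18.28 mm.
The walls impose strain ε = −(18.28)/8810 = -2.0745e-03; σ = Eε = 69800 · -2.0745e-03 = -144.8 MPa.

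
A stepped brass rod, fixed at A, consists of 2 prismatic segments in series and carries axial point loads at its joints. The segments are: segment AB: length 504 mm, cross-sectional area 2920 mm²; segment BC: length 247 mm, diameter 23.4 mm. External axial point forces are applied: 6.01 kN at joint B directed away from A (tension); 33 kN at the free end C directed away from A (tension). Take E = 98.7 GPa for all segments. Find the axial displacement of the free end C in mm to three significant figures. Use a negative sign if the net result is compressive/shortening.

0.260 mm

Internal axial forces (sectioning from the free end, tension +): N_BC = 33 kN, N_AB = 39.01 kN.
A_BC = 430.1 mm².
δ_AB = 39010·504/(2920·98700) = 0.06822 mm
δ_BC = 33000·247/(430.1·98700) = 0.192 mm
δ = Σδ_i = 0.2603 mm.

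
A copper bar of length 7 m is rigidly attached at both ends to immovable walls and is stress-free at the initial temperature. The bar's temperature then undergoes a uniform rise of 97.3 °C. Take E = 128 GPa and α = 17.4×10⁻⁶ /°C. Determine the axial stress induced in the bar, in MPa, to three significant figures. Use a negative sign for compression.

Free thermal expansion αLΔT = 17.4e-6 · 7000 · 97.3 = 11.85 mm.
The walls impose strain ε = −(11.85)/7000 = -1.6930e-03; σ = Eε = 128000 · -1.6930e-03 = -216.7 MPa.

-217 MPa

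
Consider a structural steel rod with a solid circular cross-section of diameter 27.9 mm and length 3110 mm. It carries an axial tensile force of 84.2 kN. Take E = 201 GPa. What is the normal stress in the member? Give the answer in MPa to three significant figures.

A = 611.4 mm².
σ = N/A = 84200/611.4 = 137.7 MPa.

138 MPa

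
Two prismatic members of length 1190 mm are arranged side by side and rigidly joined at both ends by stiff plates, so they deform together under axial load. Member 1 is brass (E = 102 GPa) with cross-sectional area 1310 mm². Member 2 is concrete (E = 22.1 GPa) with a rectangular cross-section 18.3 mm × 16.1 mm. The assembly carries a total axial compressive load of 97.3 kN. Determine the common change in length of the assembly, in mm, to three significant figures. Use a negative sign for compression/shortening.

-0.826 mm

A_2 = 294.6 mm².
Equal strain + equilibrium ⇒ each member carries load in proportion to AE: A₁E₁ = 133600000 N, A₂E₂ = 6511000 N, ΣAE = 140100000 N.
δ = PL/ΣAE = -97300·1190/140100000 = -0.8263 mm.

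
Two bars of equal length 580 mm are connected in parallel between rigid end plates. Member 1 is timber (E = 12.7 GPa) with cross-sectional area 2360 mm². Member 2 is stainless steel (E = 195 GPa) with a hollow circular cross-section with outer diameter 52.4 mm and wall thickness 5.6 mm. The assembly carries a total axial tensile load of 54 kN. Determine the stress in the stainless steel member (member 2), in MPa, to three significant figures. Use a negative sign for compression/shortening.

55.3 MPa

A_2 = 823.3 mm².
Equal strain + equilibrium ⇒ each member carries load in proportion to AE: A₁E₁ = 29970000 N, A₂E₂ = 160600000 N, ΣAE = 190500000 N.
σ₂ = P·E₂/ΣAE = 54000·195000/190500000 = 55.27 MPa.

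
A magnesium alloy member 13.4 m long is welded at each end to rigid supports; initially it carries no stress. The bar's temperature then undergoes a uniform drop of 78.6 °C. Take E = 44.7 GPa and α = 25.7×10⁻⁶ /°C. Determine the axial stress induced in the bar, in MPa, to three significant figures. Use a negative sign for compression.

90.3 MPa

Free thermal expansion αLΔT = 25.7e-6 · 13400 · -78.6 = -27.07 mm.
The walls impose strain ε = −(-27.07)/13400 = 2.0200e-03; σ = Eε = 44700 · 2.0200e-03 = 90.29 MPa.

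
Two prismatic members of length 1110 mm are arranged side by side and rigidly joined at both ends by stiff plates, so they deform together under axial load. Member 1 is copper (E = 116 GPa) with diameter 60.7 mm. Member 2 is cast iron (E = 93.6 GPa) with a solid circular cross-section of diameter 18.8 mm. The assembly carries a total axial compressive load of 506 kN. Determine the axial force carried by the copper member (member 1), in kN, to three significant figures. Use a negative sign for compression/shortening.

-470 kN

A_1 = 2894 mm².
A_2 = 277.6 mm².
Equal strain + equilibrium ⇒ each member carries load in proportion to AE: A₁E₁ = 335700000 N, A₂E₂ = 25980000 N, ΣAE = 361700000 N.
F₁ = P·A₁E₁/ΣAE = -506000·335700000/361700000 = -469600 N.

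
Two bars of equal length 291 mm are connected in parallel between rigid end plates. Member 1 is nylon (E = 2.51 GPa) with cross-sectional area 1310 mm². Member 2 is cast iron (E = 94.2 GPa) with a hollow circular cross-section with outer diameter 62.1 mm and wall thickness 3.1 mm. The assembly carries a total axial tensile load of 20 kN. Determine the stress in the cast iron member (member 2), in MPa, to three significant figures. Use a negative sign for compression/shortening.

A_2 = 574.6 mm².
Equal strain + equilibrium ⇒ each member carries load in proportion to AE: A₁E₁ = 3288000 N, A₂E₂ = 54130000 N, ΣAE = 57420000 N.
σ₂ = P·E₂/ΣAE = 20000·94200/57420000 = 32.81 MPa.

32.8 MPa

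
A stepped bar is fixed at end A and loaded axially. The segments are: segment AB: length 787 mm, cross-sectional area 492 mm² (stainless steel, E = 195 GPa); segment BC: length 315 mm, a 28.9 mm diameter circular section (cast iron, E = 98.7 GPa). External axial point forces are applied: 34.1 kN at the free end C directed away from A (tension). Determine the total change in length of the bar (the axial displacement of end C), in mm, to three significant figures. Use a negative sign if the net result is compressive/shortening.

0.446 mm

Internal axial forces (sectioning from the free end, tension +): N_BC = 34.1 kN, N_AB = 34.1 kN.
A_BC = 656 mm².
δ_AB = 34100·787/(492·195000) = 0.2797 mm
δ_BC = 34100·315/(656·98700) = 0.1659 mm
δ = Σδ_i = 0.4456 mm.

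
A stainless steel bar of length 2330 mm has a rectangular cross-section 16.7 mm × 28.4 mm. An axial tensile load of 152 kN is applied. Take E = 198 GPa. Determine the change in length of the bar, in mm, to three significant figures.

3.77 mm

A = 474.3 mm².
δ_mech = NL/(AE) = 152000·2330/(474.3·198000) = 3.771 mm.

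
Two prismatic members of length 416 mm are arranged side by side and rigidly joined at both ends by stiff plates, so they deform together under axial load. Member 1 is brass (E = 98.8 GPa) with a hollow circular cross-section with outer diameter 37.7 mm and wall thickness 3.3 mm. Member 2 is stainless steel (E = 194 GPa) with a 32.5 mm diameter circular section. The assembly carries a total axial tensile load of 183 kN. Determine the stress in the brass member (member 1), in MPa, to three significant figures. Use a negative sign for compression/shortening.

92.2 MPa

A_1 = 356.6 mm².
A_2 = 829.6 mm².
Equal strain + equilibrium ⇒ each member carries load in proportion to AE: A₁E₁ = 35240000 N, A₂E₂ = 160900000 N, ΣAE = 196200000 N.
σ₁ = P·E₁/ΣAE = 183000·98800/196200000 = 92.17 MPa.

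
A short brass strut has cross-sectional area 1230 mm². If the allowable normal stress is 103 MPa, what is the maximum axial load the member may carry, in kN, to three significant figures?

P_max = σ_allow · A = 103 · 1230 = 126700 N = 126.7 kN.

127 kN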